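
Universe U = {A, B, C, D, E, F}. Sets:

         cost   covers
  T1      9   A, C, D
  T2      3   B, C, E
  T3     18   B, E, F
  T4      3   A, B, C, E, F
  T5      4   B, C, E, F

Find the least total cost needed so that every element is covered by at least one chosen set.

12

T1, T4 cover every element at cost 9 + 3 = 12.
Any cover uses at least 2 sets; among all covering selections none totals below 12.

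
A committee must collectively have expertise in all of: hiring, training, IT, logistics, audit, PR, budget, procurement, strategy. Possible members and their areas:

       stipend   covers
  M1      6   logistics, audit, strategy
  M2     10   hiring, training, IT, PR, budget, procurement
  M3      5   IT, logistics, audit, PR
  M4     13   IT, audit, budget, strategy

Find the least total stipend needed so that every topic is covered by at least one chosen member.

M1, M2 cover every topic at stipend 6 + 10 = 16.
Any cover uses at least 2 members; among all covering selections none totals below 16.
Greedy by coverage-per-stipend would pick M3, M2, M1 for 21 — worse than the optimum 16.

16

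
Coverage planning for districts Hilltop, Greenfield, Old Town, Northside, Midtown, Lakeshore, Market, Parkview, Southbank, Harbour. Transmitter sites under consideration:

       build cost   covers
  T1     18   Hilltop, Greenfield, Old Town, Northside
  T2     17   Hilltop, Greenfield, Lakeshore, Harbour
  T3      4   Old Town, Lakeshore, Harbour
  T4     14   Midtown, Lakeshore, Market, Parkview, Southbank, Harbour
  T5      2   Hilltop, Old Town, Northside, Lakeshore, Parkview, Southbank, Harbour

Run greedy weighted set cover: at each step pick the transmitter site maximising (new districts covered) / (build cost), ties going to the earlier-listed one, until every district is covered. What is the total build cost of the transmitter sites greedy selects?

Pick 1: T5 adds 7 new (Hilltop, Old Town, Northside, Lakeshore, Parkview, Southbank, Harbour) at build cost 2 (ratio 7/2).
Pick 2: T4 adds 2 new (Midtown, Market) at build cost 14 (ratio 2/14).
Pick 3: T2 adds 1 new (Greenfield) at build cost 17 (ratio 1/17).
Greedy total build cost: 2 + 14 + 17 = 33. (The true optimum is 32, so greedy overshoots here.)

33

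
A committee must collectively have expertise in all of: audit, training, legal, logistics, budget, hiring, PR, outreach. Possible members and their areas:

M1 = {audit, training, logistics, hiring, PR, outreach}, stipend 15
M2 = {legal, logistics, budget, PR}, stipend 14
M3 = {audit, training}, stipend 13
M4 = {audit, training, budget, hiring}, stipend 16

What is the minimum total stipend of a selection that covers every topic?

29

M1, M2 cover every topic at stipend 15 + 14 = 29.
Any cover uses at least 2 members; among all covering selections none totals below 29.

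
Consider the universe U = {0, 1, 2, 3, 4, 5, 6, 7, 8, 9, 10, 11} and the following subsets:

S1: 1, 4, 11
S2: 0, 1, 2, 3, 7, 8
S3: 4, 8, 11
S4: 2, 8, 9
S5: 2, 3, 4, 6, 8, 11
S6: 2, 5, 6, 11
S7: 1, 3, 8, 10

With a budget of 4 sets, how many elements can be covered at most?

Choosing S1, S2, S4, S6 covers {0, 1, 2, 3, 4, 5, 6, 7, 8, 9, 11} — 11 elements.
No choice of 4 sets does better; here 10 is left uncovered.

11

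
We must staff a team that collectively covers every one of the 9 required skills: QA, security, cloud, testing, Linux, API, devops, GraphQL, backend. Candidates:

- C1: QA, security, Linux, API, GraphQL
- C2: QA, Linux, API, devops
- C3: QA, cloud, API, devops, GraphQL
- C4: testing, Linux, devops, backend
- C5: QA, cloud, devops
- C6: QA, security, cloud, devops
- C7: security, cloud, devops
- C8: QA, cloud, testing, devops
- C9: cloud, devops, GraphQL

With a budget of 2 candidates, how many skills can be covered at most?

Choosing C1, C4 covers {QA, security, testing, Linux, API, devops, GraphQL, backend} — 8 skills.
No choice of 2 candidates does better; here cloud is left uncovered.

8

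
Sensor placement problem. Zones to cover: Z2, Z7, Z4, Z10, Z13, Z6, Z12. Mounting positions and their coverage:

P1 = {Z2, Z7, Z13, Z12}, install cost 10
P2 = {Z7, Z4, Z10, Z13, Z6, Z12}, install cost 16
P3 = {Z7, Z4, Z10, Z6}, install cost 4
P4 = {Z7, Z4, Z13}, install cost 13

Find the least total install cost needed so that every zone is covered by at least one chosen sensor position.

P1, P3 cover every zone at install cost 10 + 4 = 14.
Any cover uses at least 2 sensor positions; among all covering selections none totals below 14.

14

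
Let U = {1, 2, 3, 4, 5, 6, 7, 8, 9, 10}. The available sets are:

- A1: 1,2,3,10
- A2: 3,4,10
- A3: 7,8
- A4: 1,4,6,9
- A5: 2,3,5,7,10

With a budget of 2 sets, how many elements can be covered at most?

9

Choosing A4, A5 covers {1, 2, 3, 4, 5, 6, 7, 9, 10} — 9 elements.
No choice of 2 sets does better; here 8 is left uncovered.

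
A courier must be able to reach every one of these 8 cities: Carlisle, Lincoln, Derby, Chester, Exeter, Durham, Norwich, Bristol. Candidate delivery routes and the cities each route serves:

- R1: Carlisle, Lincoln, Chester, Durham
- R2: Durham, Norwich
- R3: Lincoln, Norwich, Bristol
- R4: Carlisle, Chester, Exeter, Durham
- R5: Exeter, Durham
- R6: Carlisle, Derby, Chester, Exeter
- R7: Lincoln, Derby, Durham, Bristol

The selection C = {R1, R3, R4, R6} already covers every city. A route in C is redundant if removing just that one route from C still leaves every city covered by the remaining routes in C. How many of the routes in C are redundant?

2

Drop R1: the rest still cover every city — redundant.
Drop R3: Norwich, Bristol uncovered — not redundant.
Drop R4: the rest still cover every city — redundant.
Drop R6: Derby uncovered — not redundant.
2 redundant: R1, R4.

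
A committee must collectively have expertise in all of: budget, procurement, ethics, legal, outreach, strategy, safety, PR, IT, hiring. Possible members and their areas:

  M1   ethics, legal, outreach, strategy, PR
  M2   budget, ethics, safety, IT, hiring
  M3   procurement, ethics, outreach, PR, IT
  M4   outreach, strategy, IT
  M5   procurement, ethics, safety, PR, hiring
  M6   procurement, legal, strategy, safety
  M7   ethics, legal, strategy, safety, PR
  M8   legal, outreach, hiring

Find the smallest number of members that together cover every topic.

M1, M2, M3 together cover {budget, procurement, ethics, legal, outreach, strategy, safety, PR, IT, hiring} — every topic.
No 2 of the 8 members cover everything (all 28 pairs fall short), so 3 is minimum.

3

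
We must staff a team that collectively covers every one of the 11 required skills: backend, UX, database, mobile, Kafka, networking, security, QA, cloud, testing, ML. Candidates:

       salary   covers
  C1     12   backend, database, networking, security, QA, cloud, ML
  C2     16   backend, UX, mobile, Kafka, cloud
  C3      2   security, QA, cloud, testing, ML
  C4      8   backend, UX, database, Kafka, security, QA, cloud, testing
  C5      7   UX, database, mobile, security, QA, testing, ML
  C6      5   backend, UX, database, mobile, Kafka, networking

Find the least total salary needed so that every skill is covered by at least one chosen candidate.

7

C3, C6 cover every skill at salary 2 + 5 = 7.
Any cover uses at least 2 candidates; among all covering selections none totals below 7.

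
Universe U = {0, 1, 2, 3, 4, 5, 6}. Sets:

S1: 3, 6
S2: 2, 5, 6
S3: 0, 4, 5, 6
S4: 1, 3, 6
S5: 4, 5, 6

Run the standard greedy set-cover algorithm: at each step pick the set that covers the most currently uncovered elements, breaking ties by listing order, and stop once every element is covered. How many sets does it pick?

3

Pick 1: S3 covers 4 new elements (0, 4, 5, 6).
Pick 2: S4 covers 2 new elements (1, 3).
Pick 3: S2 covers 1 new elements (2).
Greedy uses 3 sets.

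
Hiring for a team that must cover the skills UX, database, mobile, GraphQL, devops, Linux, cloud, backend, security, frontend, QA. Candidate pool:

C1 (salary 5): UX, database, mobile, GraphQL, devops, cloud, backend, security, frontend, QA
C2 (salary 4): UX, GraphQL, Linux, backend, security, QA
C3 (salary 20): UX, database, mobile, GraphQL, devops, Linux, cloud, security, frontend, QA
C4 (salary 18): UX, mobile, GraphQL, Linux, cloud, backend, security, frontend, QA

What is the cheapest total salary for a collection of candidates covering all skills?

C1, C2 cover every skill at salary 5 + 4 = 9.
Any cover uses at least 2 candidates; among all covering selections none totals below 9.

9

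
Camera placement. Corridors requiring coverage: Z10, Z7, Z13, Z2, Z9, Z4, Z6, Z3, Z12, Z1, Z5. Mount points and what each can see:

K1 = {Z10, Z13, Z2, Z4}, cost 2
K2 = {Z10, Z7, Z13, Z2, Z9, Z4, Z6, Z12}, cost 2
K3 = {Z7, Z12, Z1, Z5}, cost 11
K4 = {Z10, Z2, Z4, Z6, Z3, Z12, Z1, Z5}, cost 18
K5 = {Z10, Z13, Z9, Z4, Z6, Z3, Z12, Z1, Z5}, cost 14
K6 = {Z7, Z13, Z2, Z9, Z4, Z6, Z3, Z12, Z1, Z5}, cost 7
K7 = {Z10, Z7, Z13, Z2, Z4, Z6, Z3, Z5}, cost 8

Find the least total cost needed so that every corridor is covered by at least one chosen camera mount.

9

K1, K6 cover every corridor at cost 2 + 7 = 9.
Any cover uses at least 2 camera mounts; among all covering selections none totals below 9.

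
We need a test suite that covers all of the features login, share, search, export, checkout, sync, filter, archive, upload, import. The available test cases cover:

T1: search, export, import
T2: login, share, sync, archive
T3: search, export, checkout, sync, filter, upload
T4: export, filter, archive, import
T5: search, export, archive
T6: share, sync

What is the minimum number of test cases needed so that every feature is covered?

T1, T2, T3 together cover {login, share, search, export, checkout, sync, filter, archive, upload, import} — every feature.
No 2 of the 6 test cases cover everything (all 15 pairs fall short), so 3 is minimum.

3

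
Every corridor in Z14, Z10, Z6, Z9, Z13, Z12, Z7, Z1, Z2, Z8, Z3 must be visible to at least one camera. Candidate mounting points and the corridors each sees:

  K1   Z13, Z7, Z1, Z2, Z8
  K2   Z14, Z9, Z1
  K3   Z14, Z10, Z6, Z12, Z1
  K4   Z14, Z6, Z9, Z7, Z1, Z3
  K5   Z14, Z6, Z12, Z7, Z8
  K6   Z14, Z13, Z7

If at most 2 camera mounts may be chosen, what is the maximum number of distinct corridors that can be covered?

9

Choosing K1, K3 covers {Z14, Z10, Z6, Z13, Z12, Z7, Z1, Z2, Z8} — 9 corridors.
No choice of 2 camera mounts does better; here Z9, Z3 are left uncovered.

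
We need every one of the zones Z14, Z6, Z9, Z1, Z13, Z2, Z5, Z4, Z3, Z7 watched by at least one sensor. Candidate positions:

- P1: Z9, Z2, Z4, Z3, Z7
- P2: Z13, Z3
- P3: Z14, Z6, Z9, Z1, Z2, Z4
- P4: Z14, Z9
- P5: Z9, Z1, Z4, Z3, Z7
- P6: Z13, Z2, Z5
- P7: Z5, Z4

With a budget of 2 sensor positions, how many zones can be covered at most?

8

Choosing P1, P3 covers {Z14, Z6, Z9, Z1, Z2, Z4, Z3, Z7} — 8 zones.
No choice of 2 sensor positions does better; here Z13, Z5 are left uncovered.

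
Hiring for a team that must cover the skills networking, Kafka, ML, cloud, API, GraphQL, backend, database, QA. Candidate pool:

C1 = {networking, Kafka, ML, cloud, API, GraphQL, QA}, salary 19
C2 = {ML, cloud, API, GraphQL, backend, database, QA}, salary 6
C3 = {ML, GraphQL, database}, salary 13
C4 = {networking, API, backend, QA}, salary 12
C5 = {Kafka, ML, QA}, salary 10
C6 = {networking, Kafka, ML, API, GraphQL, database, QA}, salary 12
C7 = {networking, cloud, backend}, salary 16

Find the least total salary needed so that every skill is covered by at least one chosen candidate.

18

C2, C6 cover every skill at salary 6 + 12 = 18.
Any cover uses at least 2 candidates; among all covering selections none totals below 18.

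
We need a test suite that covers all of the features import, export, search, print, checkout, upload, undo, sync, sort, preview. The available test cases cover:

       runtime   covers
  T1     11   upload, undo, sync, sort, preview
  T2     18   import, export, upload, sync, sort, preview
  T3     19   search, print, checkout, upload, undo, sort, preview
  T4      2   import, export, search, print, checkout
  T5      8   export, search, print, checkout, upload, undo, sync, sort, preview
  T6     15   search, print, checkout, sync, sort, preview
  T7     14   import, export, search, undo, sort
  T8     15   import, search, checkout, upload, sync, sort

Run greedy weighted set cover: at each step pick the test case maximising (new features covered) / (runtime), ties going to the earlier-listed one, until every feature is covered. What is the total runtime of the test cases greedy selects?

Pick 1: T4 adds 5 new (import, export, search, print, checkout) at runtime 2 (ratio 5/2).
Pick 2: T5 adds 5 new (upload, undo, sync, sort, preview) at runtime 8 (ratio 5/8).
Greedy total runtime: 2 + 8 = 10.

10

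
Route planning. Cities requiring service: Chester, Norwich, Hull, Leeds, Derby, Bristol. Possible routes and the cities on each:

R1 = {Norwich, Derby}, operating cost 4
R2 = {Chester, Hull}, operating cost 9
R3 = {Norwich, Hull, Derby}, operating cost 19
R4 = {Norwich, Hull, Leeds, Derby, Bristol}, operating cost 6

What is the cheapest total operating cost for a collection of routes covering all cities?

R2, R4 cover every city at operating cost 9 + 6 = 15.
Any cover uses at least 2 routes; among all covering selections none totals below 15.

15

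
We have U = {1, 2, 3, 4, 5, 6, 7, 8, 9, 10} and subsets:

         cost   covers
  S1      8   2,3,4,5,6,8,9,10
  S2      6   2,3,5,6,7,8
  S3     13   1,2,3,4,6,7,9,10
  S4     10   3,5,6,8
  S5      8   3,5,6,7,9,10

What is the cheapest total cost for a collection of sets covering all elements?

19

S2, S3 cover every element at cost 6 + 13 = 19.
Any cover uses at least 2 sets; among all covering selections none totals below 19.
Greedy by coverage-per-cost would pick S1, S2, S3 for 27 — worse than the optimum 19.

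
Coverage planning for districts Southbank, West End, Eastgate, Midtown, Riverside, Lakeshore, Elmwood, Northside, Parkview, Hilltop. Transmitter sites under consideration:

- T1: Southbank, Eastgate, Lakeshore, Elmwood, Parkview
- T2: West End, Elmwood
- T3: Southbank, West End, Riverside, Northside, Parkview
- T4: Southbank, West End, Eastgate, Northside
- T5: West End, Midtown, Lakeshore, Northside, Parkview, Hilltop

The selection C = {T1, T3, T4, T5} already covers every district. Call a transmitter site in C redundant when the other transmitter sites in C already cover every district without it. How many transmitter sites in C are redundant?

Drop T1: Elmwood uncovered — not redundant.
Drop T3: Riverside uncovered — not redundant.
Drop T4: the rest still cover every district — redundant.
Drop T5: Midtown, Hilltop uncovered — not redundant.
1 redundant: T4.

1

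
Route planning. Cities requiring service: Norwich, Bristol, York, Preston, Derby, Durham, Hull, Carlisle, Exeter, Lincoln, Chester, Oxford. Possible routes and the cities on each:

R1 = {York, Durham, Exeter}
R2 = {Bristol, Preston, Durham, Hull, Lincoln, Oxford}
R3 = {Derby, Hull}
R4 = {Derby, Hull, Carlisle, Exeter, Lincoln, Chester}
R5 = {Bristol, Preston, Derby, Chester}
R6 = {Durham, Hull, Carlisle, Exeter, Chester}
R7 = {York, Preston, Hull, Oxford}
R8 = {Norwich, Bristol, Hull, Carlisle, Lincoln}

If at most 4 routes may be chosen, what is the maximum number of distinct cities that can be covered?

12

Choosing R1, R2, R4, R8 covers {Norwich, Bristol, York, Preston, Derby, Durham, Hull, Carlisle, Exeter, Lincoln, Chester, Oxford} — 12 cities.
That is all 12 cities.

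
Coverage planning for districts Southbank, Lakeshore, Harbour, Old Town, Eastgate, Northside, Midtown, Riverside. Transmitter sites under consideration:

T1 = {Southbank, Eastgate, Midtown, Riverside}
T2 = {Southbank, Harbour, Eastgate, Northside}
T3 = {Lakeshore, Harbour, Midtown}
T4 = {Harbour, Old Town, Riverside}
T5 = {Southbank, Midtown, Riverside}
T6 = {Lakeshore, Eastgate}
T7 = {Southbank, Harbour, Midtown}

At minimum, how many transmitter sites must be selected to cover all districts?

3

T2, T3, T4 together cover {Southbank, Lakeshore, Harbour, Old Town, Eastgate, Northside, Midtown, Riverside} — every district.
No 2 of the 7 transmitter sites cover everything (all 21 pairs fall short), so 3 is minimum.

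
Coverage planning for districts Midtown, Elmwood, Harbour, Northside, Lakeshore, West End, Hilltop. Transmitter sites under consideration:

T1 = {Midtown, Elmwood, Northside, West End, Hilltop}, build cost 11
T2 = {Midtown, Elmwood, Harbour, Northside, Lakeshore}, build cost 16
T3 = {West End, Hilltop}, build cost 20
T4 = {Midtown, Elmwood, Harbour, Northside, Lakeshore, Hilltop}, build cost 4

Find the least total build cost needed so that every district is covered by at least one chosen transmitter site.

T1, T4 cover every district at build cost 11 + 4 = 15.
Any cover uses at least 2 transmitter sites; among all covering selections none totals below 15.

15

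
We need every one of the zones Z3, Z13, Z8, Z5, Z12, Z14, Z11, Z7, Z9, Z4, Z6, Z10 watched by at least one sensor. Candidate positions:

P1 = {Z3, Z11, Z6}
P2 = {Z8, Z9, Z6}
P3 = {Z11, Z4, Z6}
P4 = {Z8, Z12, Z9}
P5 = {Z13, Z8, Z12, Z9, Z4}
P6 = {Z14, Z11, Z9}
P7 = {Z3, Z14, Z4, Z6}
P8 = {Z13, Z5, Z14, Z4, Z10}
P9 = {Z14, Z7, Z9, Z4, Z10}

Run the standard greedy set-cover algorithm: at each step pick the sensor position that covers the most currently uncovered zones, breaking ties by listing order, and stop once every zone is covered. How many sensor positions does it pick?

4

Pick 1: P5 covers 5 new zones (Z13, Z8, Z12, Z9, Z4).
Pick 2: P1 covers 3 new zones (Z3, Z11, Z6).
Pick 3: P8 covers 3 new zones (Z5, Z14, Z10).
Pick 4: P9 covers 1 new zones (Z7).
Greedy uses 4 sensor positions.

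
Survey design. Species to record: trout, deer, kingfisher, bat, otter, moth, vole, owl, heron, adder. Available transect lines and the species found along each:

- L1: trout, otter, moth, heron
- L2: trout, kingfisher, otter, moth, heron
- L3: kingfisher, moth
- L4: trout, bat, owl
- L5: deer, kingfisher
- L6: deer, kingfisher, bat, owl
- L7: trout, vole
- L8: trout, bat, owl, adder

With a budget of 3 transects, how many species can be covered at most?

9

Choosing L1, L5, L8 covers {trout, deer, kingfisher, bat, otter, moth, owl, heron, adder} — 9 species.
No choice of 3 transects does better; here vole is left uncovered.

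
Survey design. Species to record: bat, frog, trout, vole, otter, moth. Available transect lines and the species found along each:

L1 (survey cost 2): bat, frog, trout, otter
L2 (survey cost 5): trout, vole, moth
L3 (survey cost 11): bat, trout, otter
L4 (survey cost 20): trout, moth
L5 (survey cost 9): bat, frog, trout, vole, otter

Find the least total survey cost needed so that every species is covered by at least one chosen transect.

7

L1, L2 cover every species at survey cost 2 + 5 = 7.
Any cover uses at least 2 transects; among all covering selections none totals below 7.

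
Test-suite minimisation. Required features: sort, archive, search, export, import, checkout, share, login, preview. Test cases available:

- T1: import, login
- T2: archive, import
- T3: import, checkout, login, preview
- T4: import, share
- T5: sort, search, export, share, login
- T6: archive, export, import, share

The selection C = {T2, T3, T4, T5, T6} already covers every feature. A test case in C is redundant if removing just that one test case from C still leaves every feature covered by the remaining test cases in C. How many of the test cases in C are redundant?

Drop T2: the rest still cover every feature — redundant.
Drop T3: checkout, preview uncovered — not redundant.
Drop T4: the rest still cover every feature — redundant.
Drop T5: sort, search uncovered — not redundant.
Drop T6: the rest still cover every feature — redundant.
3 redundant: T2, T4, T6.

3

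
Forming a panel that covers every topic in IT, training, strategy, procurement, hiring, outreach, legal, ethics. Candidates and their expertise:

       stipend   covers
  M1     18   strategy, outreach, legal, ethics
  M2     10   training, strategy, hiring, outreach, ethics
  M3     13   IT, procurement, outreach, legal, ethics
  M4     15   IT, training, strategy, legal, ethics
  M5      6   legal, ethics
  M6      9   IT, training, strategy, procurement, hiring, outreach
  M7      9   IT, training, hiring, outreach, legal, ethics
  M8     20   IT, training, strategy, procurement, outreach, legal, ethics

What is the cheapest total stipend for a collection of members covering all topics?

15

M5, M6 cover every topic at stipend 6 + 9 = 15.
Any cover uses at least 2 members; among all covering selections none totals below 15.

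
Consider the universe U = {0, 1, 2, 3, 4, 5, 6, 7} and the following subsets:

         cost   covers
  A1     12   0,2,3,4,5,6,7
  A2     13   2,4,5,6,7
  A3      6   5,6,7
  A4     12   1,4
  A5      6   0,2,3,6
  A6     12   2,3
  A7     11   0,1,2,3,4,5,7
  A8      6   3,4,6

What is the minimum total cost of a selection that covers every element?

17

A3, A7 cover every element at cost 6 + 11 = 17.
Any cover uses at least 2 sets; among all covering selections none totals below 17.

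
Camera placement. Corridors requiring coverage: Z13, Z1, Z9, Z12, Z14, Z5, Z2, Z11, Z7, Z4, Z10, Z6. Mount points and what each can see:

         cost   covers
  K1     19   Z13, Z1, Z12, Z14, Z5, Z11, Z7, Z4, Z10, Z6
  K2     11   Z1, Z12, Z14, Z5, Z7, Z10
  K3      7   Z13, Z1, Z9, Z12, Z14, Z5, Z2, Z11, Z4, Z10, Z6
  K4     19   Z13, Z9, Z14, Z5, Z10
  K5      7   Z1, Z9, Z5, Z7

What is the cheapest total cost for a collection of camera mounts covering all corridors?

14

K3, K5 cover every corridor at cost 7 + 7 = 14.
Any cover uses at least 2 camera mounts; among all covering selections none totals below 14.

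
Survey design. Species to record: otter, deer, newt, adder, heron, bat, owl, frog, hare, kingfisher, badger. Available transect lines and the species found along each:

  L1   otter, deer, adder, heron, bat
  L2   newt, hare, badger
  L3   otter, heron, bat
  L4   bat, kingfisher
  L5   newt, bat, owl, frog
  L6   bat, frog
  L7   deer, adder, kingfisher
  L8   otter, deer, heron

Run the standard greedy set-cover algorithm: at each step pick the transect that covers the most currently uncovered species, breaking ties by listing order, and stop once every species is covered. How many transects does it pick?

4

Pick 1: L1 covers 5 new species (otter, deer, adder, heron, bat).
Pick 2: L2 covers 3 new species (newt, hare, badger).
Pick 3: L5 covers 2 new species (owl, frog).
Pick 4: L4 covers 1 new species (kingfisher).
Greedy uses 4 transects.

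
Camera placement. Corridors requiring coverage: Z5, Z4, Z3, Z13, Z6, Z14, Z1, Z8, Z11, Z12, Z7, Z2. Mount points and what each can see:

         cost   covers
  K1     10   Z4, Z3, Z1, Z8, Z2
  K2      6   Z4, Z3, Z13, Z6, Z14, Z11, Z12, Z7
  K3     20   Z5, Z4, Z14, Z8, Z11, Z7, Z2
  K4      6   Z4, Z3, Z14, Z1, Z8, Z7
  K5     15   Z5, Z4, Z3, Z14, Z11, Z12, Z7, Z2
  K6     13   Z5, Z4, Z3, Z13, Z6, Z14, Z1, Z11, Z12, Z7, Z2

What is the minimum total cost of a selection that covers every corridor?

19

K4, K6 cover every corridor at cost 6 + 13 = 19.
Any cover uses at least 2 camera mounts; among all covering selections none totals below 19.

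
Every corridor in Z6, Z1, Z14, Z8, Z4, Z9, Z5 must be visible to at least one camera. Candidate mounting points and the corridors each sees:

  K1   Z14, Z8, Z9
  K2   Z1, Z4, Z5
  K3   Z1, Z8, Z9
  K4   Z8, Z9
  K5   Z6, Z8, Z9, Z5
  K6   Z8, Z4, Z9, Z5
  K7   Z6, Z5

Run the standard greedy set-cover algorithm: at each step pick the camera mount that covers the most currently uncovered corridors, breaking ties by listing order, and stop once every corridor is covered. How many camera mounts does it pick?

3

Pick 1: K5 covers 4 new corridors (Z6, Z8, Z9, Z5).
Pick 2: K2 covers 2 new corridors (Z1, Z4).
Pick 3: K1 covers 1 new corridors (Z14).
Greedy uses 3 camera mounts.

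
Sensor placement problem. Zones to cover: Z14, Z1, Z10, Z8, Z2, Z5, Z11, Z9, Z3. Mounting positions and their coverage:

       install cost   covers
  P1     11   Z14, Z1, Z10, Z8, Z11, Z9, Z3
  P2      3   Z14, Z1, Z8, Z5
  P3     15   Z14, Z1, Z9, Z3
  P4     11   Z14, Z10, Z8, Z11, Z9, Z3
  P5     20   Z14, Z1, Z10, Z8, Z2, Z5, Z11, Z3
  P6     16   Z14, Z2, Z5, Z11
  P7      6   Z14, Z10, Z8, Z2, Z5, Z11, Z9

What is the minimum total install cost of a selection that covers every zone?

17

P1, P7 cover every zone at install cost 11 + 6 = 17.
Any cover uses at least 2 sensor positions; among all covering selections none totals below 17.
Greedy by coverage-per-install cost would pick P2, P7, P1 for 20 — worse than the optimum 17.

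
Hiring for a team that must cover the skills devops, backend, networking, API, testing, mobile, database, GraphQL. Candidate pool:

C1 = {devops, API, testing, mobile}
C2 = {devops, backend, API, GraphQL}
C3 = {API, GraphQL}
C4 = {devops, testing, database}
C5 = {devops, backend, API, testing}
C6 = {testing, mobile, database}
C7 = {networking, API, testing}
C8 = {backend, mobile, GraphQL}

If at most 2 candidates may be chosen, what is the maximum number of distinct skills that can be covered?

Choosing C2, C6 covers {devops, backend, API, testing, mobile, database, GraphQL} — 7 skills.
No choice of 2 candidates does better; here networking is left uncovered.

7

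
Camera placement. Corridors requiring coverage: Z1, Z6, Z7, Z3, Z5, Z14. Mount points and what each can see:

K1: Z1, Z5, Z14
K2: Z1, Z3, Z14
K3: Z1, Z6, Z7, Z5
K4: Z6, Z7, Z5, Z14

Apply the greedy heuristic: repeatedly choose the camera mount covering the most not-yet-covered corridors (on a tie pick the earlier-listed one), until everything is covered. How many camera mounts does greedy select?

2

Pick 1: K3 covers 4 new corridors (Z1, Z6, Z7, Z5).
Pick 2: K2 covers 2 new corridors (Z3, Z14).
Greedy uses 2 camera mounts.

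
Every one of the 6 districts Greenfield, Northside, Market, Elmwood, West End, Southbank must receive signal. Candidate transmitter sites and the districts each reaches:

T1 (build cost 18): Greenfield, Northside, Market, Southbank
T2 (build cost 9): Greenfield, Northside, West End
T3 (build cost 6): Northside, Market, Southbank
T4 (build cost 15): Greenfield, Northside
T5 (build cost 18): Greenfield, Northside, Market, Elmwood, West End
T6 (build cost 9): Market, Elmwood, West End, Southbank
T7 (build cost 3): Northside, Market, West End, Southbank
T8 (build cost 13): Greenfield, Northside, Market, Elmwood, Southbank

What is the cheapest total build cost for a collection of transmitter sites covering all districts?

16

T7, T8 cover every district at build cost 3 + 13 = 16.
Any cover uses at least 2 transmitter sites; among all covering selections none totals below 16.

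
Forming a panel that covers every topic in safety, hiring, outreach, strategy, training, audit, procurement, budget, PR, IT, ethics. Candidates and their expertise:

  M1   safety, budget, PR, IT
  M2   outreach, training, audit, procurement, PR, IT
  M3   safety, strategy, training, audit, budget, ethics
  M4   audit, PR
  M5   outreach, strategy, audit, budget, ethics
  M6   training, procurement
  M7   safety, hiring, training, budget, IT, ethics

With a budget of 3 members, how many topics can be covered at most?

Choosing M2, M3, M7 covers {safety, hiring, outreach, strategy, training, audit, procurement, budget, PR, IT, ethics} — 11 topics.
That is all 11 topics.

11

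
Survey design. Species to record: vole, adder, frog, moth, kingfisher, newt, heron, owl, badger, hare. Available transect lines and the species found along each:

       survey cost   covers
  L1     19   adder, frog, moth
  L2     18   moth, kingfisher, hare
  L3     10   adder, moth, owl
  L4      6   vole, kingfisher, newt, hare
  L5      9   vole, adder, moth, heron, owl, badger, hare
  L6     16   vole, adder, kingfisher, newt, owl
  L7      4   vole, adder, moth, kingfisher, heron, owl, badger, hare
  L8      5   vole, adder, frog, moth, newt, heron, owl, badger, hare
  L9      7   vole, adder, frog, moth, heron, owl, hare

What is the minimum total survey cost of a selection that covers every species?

L7, L8 cover every species at survey cost 4 + 5 = 9.
Any cover uses at least 2 transects; among all covering selections none totals below 9.

9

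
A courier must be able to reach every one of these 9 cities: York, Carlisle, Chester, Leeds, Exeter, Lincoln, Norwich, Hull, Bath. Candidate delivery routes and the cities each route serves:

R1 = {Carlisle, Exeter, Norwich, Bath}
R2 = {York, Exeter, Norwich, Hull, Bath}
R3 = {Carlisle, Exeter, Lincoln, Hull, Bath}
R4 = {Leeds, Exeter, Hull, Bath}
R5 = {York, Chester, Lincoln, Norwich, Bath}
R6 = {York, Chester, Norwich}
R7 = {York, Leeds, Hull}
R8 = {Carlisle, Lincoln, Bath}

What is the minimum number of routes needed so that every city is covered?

3

R1, R4, R5 together cover {York, Carlisle, Chester, Leeds, Exeter, Lincoln, Norwich, Hull, Bath} — every city.
No 2 of the 8 routes cover everything (all 28 pairs fall short), so 3 is minimum.
Greedy (largest uncovered first) would take R2, R3, R4, R5 — 4 routes — but 3 suffice.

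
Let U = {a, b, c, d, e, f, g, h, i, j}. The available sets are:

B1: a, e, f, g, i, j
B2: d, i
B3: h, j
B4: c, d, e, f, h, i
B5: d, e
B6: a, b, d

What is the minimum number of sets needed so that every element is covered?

3

B1, B4, B6 together cover {a, b, c, d, e, f, g, h, i, j} — every element.
No 2 of the 6 sets cover everything (all 15 pairs fall short), so 3 is minimum.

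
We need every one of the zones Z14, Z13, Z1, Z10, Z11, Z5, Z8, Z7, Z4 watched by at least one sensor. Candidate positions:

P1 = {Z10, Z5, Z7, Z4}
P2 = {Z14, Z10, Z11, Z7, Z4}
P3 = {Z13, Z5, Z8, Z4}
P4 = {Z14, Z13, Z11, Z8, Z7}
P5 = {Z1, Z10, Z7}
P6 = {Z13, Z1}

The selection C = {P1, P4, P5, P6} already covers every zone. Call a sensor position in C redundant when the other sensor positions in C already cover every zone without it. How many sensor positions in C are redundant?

2

Drop P1: Z5, Z4 uncovered — not redundant.
Drop P4: Z14, Z11, Z8 uncovered — not redundant.
Drop P5: the rest still cover every zone — redundant.
Drop P6: the rest still cover every zone — redundant.
2 redundant: P5, P6.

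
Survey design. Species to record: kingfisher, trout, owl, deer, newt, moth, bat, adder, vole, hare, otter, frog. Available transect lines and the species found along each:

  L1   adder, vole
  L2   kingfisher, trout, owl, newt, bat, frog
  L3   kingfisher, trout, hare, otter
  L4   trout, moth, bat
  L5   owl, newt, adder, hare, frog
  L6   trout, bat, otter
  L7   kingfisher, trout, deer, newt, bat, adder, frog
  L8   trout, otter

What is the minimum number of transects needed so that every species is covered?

5

L1, L2, L3, L4, L7 together cover {kingfisher, trout, owl, deer, newt, moth, bat, adder, vole, hare, otter, frog} — every species.
No 4 of the 8 transects cover everything (all 70 size-4 selections fall short), so 5 is minimum.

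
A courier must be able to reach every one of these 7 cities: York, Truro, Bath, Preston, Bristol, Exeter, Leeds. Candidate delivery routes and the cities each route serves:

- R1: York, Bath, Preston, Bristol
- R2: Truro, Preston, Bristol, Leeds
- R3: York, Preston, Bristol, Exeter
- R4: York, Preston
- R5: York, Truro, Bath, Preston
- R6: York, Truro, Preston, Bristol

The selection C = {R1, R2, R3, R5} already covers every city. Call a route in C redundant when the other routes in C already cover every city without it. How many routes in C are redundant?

Drop R1: the rest still cover every city — redundant.
Drop R2: Leeds uncovered — not redundant.
Drop R3: Exeter uncovered — not redundant.
Drop R5: the rest still cover every city — redundant.
2 redundant: R1, R5.

2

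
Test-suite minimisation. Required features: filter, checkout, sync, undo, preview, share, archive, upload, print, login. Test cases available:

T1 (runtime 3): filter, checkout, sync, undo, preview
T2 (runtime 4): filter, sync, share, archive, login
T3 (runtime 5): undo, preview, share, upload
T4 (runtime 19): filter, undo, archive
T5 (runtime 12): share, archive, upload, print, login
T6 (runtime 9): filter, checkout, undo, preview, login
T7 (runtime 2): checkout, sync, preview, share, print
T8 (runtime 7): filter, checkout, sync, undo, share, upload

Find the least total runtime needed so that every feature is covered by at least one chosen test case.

T2, T3, T7 cover every feature at runtime 4 + 5 + 2 = 11.
Any cover uses at least 2 test cases; among all covering selections none totals below 11.

11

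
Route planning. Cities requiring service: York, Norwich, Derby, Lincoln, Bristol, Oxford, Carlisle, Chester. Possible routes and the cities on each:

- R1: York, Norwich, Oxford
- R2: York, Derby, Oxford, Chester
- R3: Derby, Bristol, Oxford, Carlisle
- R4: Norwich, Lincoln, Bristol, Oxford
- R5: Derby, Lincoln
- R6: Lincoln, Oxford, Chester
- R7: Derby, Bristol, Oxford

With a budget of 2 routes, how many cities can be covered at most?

7

Choosing R2, R4 covers {York, Norwich, Derby, Lincoln, Bristol, Oxford, Chester} — 7 cities.
No choice of 2 routes does better; here Carlisle is left uncovered.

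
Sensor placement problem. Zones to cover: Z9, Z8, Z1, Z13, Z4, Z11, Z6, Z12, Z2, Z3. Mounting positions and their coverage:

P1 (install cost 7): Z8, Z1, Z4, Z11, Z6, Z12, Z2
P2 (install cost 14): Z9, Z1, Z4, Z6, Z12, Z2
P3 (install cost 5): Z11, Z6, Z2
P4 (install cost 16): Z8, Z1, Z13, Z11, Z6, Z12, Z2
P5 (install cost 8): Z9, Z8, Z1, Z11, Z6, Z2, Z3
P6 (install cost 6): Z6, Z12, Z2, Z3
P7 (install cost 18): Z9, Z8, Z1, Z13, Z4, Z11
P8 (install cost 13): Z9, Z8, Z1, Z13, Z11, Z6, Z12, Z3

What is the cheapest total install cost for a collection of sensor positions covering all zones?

P1, P8 cover every zone at install cost 7 + 13 = 20.
Any cover uses at least 2 sensor positions; among all covering selections none totals below 20.
Greedy by coverage-per-install cost would pick P1, P5, P8 for 28 — worse than the optimum 20.

20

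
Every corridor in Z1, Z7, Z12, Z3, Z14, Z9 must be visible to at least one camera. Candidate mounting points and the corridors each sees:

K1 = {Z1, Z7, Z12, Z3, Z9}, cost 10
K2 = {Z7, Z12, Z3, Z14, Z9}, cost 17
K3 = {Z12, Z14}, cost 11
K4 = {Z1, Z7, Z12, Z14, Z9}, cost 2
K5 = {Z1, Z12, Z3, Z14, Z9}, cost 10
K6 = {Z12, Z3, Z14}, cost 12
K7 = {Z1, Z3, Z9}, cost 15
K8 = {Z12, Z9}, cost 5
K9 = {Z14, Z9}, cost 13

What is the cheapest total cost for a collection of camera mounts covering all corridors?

12

K1, K4 cover every corridor at cost 10 + 2 = 12.
Any cover uses at least 2 camera mounts; among all covering selections none totals below 12.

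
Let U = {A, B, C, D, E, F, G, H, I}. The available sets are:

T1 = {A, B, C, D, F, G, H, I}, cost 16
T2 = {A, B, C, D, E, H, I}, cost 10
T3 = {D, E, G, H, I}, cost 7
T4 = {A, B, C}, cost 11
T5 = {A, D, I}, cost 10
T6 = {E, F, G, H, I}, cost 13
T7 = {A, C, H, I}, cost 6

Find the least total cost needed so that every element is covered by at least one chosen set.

23

T1, T3 cover every element at cost 16 + 7 = 23.
Any cover uses at least 2 sets; among all covering selections none totals below 23.
Greedy by coverage-per-cost would pick T3, T7, T1 for 29 — worse than the optimum 23.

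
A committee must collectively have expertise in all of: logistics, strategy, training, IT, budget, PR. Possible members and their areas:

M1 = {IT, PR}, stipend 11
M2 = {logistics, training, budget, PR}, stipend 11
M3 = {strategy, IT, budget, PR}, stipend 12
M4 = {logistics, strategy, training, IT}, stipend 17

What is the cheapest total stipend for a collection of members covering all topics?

M2, M3 cover every topic at stipend 11 + 12 = 23.
Any cover uses at least 2 members; among all covering selections none totals below 23.

23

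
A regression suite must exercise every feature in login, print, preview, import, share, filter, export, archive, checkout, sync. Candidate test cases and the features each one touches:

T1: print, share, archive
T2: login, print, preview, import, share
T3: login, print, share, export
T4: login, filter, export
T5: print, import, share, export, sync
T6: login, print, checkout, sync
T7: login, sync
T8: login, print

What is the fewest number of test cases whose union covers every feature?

T1, T2, T4, T6 together cover {login, print, preview, import, share, filter, export, archive, checkout, sync} — every feature.
No 3 of the 8 test cases cover everything (all 56 triples fall short), so 4 is minimum.

4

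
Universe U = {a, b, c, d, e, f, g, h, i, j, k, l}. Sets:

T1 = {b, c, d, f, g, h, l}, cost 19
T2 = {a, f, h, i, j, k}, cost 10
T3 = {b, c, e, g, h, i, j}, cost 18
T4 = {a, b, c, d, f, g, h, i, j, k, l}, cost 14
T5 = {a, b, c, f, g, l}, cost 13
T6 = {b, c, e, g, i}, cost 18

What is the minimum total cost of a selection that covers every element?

T3, T4 cover every element at cost 18 + 14 = 32.
Any cover uses at least 2 sets; among all covering selections none totals below 32.

32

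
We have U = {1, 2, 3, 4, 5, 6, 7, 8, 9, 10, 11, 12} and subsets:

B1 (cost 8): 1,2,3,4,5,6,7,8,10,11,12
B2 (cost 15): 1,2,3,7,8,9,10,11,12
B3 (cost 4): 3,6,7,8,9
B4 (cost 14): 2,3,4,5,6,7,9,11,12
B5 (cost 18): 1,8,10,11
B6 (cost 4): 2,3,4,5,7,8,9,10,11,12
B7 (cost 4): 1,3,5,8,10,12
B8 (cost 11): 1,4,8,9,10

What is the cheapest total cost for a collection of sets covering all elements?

12

B1, B3 cover every element at cost 8 + 4 = 12.
Any cover uses at least 2 sets; among all covering selections none totals below 12.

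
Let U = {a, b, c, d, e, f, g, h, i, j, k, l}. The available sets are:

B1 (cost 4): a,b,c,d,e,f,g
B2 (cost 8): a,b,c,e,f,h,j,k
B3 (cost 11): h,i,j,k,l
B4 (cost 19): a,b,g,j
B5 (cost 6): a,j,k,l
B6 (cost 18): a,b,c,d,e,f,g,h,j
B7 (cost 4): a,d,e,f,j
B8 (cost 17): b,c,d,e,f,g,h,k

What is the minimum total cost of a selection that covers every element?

B1, B3 cover every element at cost 4 + 11 = 15.
Any cover uses at least 2 sets; among all covering selections none totals below 15.
Greedy by coverage-per-cost would pick B1, B5, B3 for 21 — worse than the optimum 15.

15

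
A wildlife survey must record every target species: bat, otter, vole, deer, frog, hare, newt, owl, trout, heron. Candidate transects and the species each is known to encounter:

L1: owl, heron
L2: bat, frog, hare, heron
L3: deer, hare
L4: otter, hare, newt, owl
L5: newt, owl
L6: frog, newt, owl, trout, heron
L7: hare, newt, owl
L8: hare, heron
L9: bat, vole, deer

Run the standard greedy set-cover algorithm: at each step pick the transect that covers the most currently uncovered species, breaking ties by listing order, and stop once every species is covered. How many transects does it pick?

3

Pick 1: L6 covers 5 new species (frog, newt, owl, trout, heron).
Pick 2: L9 covers 3 new species (bat, vole, deer).
Pick 3: L4 covers 2 new species (otter, hare).
Greedy uses 3 transects.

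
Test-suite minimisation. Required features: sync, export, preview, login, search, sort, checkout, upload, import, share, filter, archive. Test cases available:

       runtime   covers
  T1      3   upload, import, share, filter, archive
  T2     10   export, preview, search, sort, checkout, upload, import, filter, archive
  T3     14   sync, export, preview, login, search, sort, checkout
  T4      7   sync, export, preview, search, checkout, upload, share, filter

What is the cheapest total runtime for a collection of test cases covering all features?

T1, T3 cover every feature at runtime 3 + 14 = 17.
Any cover uses at least 2 test cases; among all covering selections none totals below 17.
Greedy by coverage-per-runtime would pick T1, T4, T3 for 24 — worse than the optimum 17.

17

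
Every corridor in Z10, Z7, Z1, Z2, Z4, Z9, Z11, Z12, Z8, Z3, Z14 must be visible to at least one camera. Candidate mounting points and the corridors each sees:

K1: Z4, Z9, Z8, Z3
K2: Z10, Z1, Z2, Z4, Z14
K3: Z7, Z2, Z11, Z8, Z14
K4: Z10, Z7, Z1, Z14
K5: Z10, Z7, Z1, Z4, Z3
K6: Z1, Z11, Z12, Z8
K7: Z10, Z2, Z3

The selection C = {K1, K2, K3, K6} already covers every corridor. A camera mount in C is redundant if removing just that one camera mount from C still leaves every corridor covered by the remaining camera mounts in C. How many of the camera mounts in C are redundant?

Drop K1: Z9, Z3 uncovered — not redundant.
Drop K2: Z10 uncovered — not redundant.
Drop K3: Z7 uncovered — not redundant.
Drop K6: Z12 uncovered — not redundant.
None of the camera mounts in C is redundant.

0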